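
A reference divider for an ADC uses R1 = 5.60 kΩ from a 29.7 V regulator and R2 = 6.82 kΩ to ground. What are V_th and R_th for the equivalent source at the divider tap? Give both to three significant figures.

V_th is the open-circuit tap voltage: 29.7 × 6.82/(5.60 + 6.82) = 16.3 V.
With the supply zeroed, R1 and R2 appear in parallel from the tap: R_th = R1‖R2 = (5.60 × 6.82)/12.42 = 3.08 kΩ.

V_th = 16.3 V, R_th = 3.08 kΩ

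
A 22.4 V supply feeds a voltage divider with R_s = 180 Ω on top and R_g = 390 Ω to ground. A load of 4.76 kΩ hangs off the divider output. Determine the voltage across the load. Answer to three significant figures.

V_out ≈ 14.9 V

The load sits in parallel with R_g: R_g‖R_L = (390 × 4760) / (390 + 4760) = 360.5 Ω.
V_out = 22.4 × 360.5 / (180 + 360.5) = 22.4 × 360.5/540.5 = 14.9 V.
(Unloaded it would have been 15.3 V.)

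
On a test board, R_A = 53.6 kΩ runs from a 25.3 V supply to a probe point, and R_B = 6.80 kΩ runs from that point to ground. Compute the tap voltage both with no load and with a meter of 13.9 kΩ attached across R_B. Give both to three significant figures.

Unloaded: 2.85 V; loaded: 1.99 V

Open-circuit: V = 25.3 × 6.80/(53.6 + 6.80) = 2.85 V.
With the load, R_B becomes R_B‖R_L = 4.566 kΩ, so V = 25.3 × 4.566/58.17 = 1.99 V.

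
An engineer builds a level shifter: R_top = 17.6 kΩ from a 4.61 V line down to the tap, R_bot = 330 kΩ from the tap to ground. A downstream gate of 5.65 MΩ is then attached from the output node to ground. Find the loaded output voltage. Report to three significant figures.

The load sits in parallel with R_bot: R_bot‖R_L = (330 × 5650) / (330 + 5650) = 311.8 kΩ.
V_out = 4.61 × 311.8 / (17.6 + 311.8) = 4.61 × 311.8/329.4 = 4.36 V.

V_out ≈ 4.36 V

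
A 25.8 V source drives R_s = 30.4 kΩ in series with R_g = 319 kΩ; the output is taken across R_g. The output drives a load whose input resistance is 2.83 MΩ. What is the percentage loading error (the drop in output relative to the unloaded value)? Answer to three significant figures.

0.971 %

The divider's output (Thévenin) resistance is R_s‖R_g = 27.76 kΩ.
Fractional drop under load = R_th/(R_th + R_L) = 27.76 / (27.76 + 2830) = 0.009712.
So the output falls by 0.971 %.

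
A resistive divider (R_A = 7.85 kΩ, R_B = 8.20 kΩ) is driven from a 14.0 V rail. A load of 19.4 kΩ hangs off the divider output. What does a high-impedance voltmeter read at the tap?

V_out ≈ 5.93 V

The load sits in parallel with R_B: R_B‖R_L = (8.20 × 19.4) / (8.20 + 19.4) = 5.764 kΩ.
V_out = 14.0 × 5.764 / (7.85 + 5.764) = 14.0 × 5.764/13.61 = 5.93 V.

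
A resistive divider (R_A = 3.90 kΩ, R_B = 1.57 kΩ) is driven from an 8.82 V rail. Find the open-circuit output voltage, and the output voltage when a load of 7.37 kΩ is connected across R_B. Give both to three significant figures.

Unloaded: 2.53 V; loaded: 2.20 V

Open-circuit: V = 8.82 × 1.57/(3.90 + 1.57) = 2.53 V.
With the load, R_B becomes R_B‖R_L = 1.294 kΩ, so V = 8.82 × 1.294/5.194 = 2.20 V.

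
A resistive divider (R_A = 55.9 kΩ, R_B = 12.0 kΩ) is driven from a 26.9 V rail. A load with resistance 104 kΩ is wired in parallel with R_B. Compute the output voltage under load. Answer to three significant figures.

V_out ≈ 4.34 V

The load sits in parallel with R_B: R_B‖R_L = (12.0 × 104) / (12.0 + 104) = 10.76 kΩ.
V_out = 26.9 × 10.76 / (55.9 + 10.76) = 26.9 × 10.76/66.66 = 4.34 V.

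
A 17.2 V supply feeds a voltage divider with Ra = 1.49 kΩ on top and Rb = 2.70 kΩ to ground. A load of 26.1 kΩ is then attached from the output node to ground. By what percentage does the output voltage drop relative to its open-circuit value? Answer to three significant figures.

The divider's output (Thévenin) resistance is Ra‖Rb = 0.9601 kΩ.
Fractional drop under load = R_th/(R_th + R_L) = 0.9601 / (0.9601 + 26.1) = 0.03548.
So the output falls by 3.55 %.

3.55 %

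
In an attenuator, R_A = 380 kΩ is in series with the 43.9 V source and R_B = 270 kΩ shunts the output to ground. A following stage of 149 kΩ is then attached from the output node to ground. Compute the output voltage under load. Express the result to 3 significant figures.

The load sits in parallel with R_B: R_B‖R_L = (270 × 149) / (270 + 149) = 96.01 kΩ.
V_out = 43.9 × 96.01 / (380 + 96.01) = 43.9 × 96.01/476.0 = 8.85 V.

V_out ≈ 8.85 V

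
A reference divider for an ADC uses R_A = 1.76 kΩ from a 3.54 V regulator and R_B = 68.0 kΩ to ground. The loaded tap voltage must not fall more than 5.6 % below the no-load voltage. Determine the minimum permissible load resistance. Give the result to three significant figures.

R_L(min) ≈ 28.9 kΩ

Output resistance R_th = R_A‖R_B = (1.76 × 68.0)/69.76 = 1.716 kΩ.
The fractional drop is R_th/(R_th + R_L); requiring this ≤ 0.0560 gives R_L ≥ R_th(1/0.0560 − 1) = 1.716 × 16.86 = 28.9 kΩ.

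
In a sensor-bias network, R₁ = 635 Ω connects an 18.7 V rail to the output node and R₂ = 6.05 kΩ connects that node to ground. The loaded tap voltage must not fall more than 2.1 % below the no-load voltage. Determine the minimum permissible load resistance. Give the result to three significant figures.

Output resistance R_th = R₁‖R₂ = (635 × 6050)/6685 = 574.7 Ω.
The fractional drop is R_th/(R_th + R_L); requiring this ≤ 0.0210 gives R_L ≥ R_th(1/0.0210 − 1) = 574.7 × 46.62 = 26.8 kΩ.

R_L(min) ≈ 26.8 kΩ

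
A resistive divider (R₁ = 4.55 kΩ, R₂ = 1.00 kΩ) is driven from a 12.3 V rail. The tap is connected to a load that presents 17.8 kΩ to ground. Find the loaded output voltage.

V_out ≈ 2.12 V

The load sits in parallel with R₂: R₂‖R_L = (1.00 × 17.8) / (1.00 + 17.8) = 0.9468 kΩ.
V_out = 12.3 × 0.9468 / (4.55 + 0.9468) = 12.3 × 0.9468/5.497 = 2.12 V.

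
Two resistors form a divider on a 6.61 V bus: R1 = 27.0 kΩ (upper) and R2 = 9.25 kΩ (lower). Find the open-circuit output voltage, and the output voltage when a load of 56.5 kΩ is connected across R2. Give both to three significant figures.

Unloaded: 1.69 V; loaded: 1.50 V

Open-circuit: V = 6.61 × 9.25/(27.0 + 9.25) = 1.69 V.
With the load, R2 becomes R2‖R_L = 7.949 kΩ, so V = 6.61 × 7.949/34.95 = 1.50 V.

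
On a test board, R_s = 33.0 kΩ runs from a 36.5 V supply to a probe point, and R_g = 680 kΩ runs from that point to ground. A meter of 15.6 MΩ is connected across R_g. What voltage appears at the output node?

The load sits in parallel with R_g: R_g‖R_L = (680 × 15600) / (680 + 15600) = 651.6 kΩ.
V_out = 36.5 × 651.6 / (33.0 + 651.6) = 36.5 × 651.6/684.6 = 34.7 V.
(Unloaded it would have been 34.8 V.)

V_out ≈ 34.7 V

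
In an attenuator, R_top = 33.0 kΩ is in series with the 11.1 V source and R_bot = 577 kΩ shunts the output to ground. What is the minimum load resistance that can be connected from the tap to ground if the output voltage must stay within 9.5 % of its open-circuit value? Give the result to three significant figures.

R_L(min) ≈ 297 kΩ

Output resistance R_th = R_top‖R_bot = (33.0 × 577)/610.0 = 31.21 kΩ.
The fractional drop is R_th/(R_th + R_L); requiring this ≤ 0.0950 gives R_L ≥ R_th(1/0.0950 − 1) = 31.21 × 9.526 = 297 kΩ.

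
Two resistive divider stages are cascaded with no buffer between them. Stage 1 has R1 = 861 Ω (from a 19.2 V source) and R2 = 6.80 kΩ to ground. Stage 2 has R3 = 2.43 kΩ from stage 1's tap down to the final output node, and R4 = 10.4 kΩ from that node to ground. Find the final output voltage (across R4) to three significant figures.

Stage 2 presents R3+R4 = 12830 Ω as a load on stage 1's tap.
Stage 1's lower leg becomes R2‖(R3+R4) = 4444 Ω, so V_mid = 19.2 × 4444/5305 = 16.08 V.
Stage 2 is itself unloaded: V_out = V_mid × R4/(R3+R4) = 16.08 × 10400/12830 = 13.0 V.

V_out ≈ 13.0 V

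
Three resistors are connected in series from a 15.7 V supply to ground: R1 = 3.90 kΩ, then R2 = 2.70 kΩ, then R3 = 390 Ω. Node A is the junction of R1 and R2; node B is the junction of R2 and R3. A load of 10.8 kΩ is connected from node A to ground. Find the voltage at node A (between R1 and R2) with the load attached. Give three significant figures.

Below node A the series string R2+R3 = 3090 Ω sits in parallel with the 10800 Ω load: 2403 Ω.
V_A = 15.7 × 2403/(3900 + 2403) = 5.98 V.

V ≈ 5.98 V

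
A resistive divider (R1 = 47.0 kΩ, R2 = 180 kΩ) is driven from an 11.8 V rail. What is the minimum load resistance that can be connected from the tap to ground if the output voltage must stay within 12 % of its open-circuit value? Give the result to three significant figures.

R_L(min) ≈ 273 kΩ

Output resistance R_th = R1‖R2 = (47.0 × 180)/227.0 = 37.27 kΩ.
The fractional drop is R_th/(R_th + R_L); requiring this ≤ 0.120 gives R_L ≥ R_th(1/0.120 − 1) = 37.27 × 7.333 = 273 kΩ.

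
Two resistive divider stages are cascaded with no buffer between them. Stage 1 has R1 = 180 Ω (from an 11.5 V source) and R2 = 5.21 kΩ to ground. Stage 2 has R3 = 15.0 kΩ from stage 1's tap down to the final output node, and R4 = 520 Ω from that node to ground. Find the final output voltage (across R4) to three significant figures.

V_out ≈ 0.368 V

Stage 2 presents R3+R4 = 15520 Ω as a load on stage 1's tap.
Stage 1's lower leg becomes R2‖(R3+R4) = 3901 Ω, so V_mid = 11.5 × 3901/4081 = 10.99 V.
Stage 2 is itself unloaded: V_out = V_mid × R4/(R3+R4) = 10.99 × 520/15520 = 0.368 V.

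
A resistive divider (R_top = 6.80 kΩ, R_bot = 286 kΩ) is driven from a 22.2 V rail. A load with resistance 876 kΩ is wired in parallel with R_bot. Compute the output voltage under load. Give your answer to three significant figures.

The load sits in parallel with R_bot: R_bot‖R_L = (286 × 876) / (286 + 876) = 215.6 kΩ.
V_out = 22.2 × 215.6 / (6.80 + 215.6) = 22.2 × 215.6/222.4 = 21.5 V.

V_out ≈ 21.5 V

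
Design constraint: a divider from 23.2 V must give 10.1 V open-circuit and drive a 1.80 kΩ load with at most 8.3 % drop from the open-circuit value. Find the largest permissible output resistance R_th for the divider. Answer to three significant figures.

Loading drop = R_th/(R_th + R_L) ≤ 0.0830, so R_th ≤ R_L · ε/(1−ε) = 1.80 kΩ × 0.0830/0.9170 = 163 Ω.
(Any R1, R2 with R2/(R1+R2) = 0.435 and R1‖R2 ≤ 163 Ω will meet the spec.)

R_th ≤ 163 Ω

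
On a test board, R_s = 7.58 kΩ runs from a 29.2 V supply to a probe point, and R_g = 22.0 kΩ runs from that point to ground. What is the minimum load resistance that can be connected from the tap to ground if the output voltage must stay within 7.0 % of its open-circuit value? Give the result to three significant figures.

Output resistance R_th = R_s‖R_g = (7.58 × 22.0)/29.58 = 5.638 kΩ.
The fractional drop is R_th/(R_th + R_L); requiring this ≤ 0.0700 gives R_L ≥ R_th(1/0.0700 − 1) = 5.638 × 13.29 = 74.9 kΩ.

R_L(min) ≈ 74.9 kΩ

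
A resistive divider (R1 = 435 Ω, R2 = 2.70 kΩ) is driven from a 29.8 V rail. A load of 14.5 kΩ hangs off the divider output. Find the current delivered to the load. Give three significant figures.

R2‖R_L = 2276 Ω; V_out = 29.8 × 2276/2711 = 25.02 V.
I_L = V_out / R_L = 25.02 / 14.5 kΩ = 1.73 mA.

I_L ≈ 1.73 mA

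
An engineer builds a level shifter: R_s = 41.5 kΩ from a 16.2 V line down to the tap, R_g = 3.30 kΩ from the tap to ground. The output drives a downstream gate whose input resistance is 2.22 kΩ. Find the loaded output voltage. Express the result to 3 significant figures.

V_out ≈ 0.502 V

The load sits in parallel with R_g: R_g‖R_L = (3.30 × 2.22) / (3.30 + 2.22) = 1.327 kΩ.
V_out = 16.2 × 1.327 / (41.5 + 1.327) = 16.2 × 1.327/42.83 = 0.502 V.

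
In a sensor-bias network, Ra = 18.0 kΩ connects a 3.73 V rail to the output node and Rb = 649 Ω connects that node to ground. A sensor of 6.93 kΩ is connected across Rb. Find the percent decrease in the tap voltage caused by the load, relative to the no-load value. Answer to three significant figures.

8.29 %

The divider's output (Thévenin) resistance is Ra‖Rb = 626.4 Ω.
Fractional drop under load = R_th/(R_th + R_L) = 626.4 / (626.4 + 6930) = 0.08290.
So the output falls by 8.29 %.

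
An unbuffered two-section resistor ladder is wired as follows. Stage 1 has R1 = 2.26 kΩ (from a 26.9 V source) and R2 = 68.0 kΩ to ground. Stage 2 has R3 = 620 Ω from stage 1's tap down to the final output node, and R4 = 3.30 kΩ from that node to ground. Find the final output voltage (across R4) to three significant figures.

Stage 2 presents R3+R4 = 3920 Ω as a load on stage 1's tap.
Stage 1's lower leg becomes R2‖(R3+R4) = 3706 Ω, so V_mid = 26.9 × 3706/5966 = 16.71 V.
Stage 2 is itself unloaded: V_out = V_mid × R4/(R3+R4) = 16.71 × 3300/3920 = 14.1 V.

V_out ≈ 14.1 V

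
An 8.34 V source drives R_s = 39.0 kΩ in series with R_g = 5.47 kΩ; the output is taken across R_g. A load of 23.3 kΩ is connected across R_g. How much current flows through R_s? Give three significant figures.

R_g‖R_L = 4.430 kΩ, so the source sees R_s + R_g‖R_L = 43.43 kΩ.
I = 8.34 V / 43.43 kΩ = 0.192 mA.

I ≈ 0.192 mA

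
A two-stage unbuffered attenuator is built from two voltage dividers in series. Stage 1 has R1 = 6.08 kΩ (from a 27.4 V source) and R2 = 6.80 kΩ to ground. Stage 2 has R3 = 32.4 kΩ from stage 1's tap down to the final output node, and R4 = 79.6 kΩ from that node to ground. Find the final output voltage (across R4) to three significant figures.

V_out ≈ 9.99 V

Stage 2 presents R3+R4 = 112.0 kΩ as a load on stage 1's tap.
Stage 1's lower leg becomes R2‖(R3+R4) = 6.411 kΩ, so V_mid = 27.4 × 6.411/12.49 = 14.06 V.
Stage 2 is itself unloaded: V_out = V_mid × R4/(R3+R4) = 14.06 × 79.6/112.0 = 9.99 V.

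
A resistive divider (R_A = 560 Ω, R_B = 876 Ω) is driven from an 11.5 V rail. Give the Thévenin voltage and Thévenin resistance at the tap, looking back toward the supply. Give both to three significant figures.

V_th is the open-circuit tap voltage: 11.5 × 876/(560 + 876) = 7.02 V.
With the supply zeroed, R_A and R_B appear in parallel from the tap: R_th = R_A‖R_B = (560 × 876)/1436 = 342 Ω.

V_th = 7.02 V, R_th = 342 Ω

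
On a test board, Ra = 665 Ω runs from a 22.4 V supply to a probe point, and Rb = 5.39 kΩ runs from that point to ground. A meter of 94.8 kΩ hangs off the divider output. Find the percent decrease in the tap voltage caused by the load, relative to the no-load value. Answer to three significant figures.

The divider's output (Thévenin) resistance is Ra‖Rb = 592.0 Ω.
Fractional drop under load = R_th/(R_th + R_L) = 592.0 / (592.0 + 94800) = 0.006206.
So the output falls by 0.621 %.

0.621 %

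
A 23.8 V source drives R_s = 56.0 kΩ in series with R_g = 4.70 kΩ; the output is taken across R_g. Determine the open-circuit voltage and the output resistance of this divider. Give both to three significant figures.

V_th = 1.84 V, R_th = 4.34 kΩ

V_th is the open-circuit tap voltage: 23.8 × 4.70/(56.0 + 4.70) = 1.84 V.
With the supply zeroed, R_s and R_g appear in parallel from the tap: R_th = R_s‖R_g = (56.0 × 4.70)/60.70 = 4.34 kΩ.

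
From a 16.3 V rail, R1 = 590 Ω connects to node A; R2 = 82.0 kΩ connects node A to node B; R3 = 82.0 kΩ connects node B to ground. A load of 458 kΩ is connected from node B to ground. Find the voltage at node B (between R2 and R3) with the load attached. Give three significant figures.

V ≈ 7.45 V

At node B, R3 is in parallel with the load: R3‖R_L = 69550 Ω.
Below node A the resistance is R2 + (R3‖R_L) = 151500 Ω, so V_A = 16.3 × 151500/152100 = 16.24 V.
Then V_B = V_A × (R3‖R_L)/(R2 + R3‖R_L) = 16.24 × 69550/151500 = 7.45 V.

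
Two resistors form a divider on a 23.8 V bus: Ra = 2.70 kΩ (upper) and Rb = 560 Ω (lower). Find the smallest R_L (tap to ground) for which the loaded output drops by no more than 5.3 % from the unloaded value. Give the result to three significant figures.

R_L(min) ≈ 8.29 kΩ

Output resistance R_th = Ra‖Rb = (2700 × 560)/3260 = 463.8 Ω.
The fractional drop is R_th/(R_th + R_L); requiring this ≤ 0.0530 gives R_L ≥ R_th(1/0.0530 − 1) = 463.8 × 17.87 = 8.29 kΩ.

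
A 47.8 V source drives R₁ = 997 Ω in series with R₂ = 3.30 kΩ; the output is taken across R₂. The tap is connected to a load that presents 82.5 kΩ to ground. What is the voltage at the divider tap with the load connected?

V_out ≈ 36.4 V

The load sits in parallel with R₂: R₂‖R_L = (3300 × 82500) / (3300 + 82500) = 3173 Ω.
V_out = 47.8 × 3173 / (997 + 3173) = 47.8 × 3173/4170 = 36.4 V.
(Unloaded it would have been 36.7 V.)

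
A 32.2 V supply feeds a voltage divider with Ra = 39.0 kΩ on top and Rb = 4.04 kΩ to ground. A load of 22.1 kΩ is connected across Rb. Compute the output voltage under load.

The load sits in parallel with Rb: Rb‖R_L = (4.04 × 22.1) / (4.04 + 22.1) = 3.416 kΩ.
V_out = 32.2 × 3.416 / (39.0 + 3.416) = 32.2 × 3.416/42.42 = 2.59 V.
(Unloaded it would have been 3.02 V.)

V_out ≈ 2.59 V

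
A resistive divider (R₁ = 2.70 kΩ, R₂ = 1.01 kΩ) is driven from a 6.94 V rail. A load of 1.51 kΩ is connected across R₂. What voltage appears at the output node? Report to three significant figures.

The load sits in parallel with R₂: R₂‖R_L = (1.01 × 1.51) / (1.01 + 1.51) = 0.6052 kΩ.
V_out = 6.94 × 0.6052 / (2.70 + 0.6052) = 6.94 × 0.6052/3.305 = 1.27 V.
(Unloaded it would have been 1.89 V.)

V_out ≈ 1.27 V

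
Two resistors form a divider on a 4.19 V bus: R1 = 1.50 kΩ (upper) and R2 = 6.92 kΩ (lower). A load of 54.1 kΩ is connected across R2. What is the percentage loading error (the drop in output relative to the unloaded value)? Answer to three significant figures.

2.23 %

The divider's output (Thévenin) resistance is R1‖R2 = 1.233 kΩ.
Fractional drop under load = R_th/(R_th + R_L) = 1.233 / (1.233 + 54.1) = 0.02228.
So the output falls by 2.23 %.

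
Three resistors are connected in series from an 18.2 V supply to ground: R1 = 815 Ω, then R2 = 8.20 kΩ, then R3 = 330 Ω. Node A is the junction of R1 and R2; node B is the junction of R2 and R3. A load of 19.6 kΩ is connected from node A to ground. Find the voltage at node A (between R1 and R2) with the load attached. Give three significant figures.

Below node A the series string R2+R3 = 8530 Ω sits in parallel with the 19600 Ω load: 5943 Ω.
V_A = 18.2 × 5943/(815 + 5943) = 16.0 V.

V ≈ 16.0 V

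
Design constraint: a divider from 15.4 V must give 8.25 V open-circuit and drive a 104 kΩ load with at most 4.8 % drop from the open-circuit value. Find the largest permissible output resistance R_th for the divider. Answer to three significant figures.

R_th ≤ 5.24 kΩ

Loading drop = R_th/(R_th + R_L) ≤ 0.0480, so R_th ≤ R_L · ε/(1−ε) = 104 kΩ × 0.0480/0.9520 = 5.24 kΩ.
(Any R1, R2 with R2/(R1+R2) = 0.536 and R1‖R2 ≤ 5.24 kΩ will meet the spec.)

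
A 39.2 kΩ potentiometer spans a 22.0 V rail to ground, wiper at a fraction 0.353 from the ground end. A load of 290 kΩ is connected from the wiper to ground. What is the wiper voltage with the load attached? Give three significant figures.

V ≈ 7.53 V

The wiper splits the pot into (1−α)R = 25.36 kΩ above and αR = 13.84 kΩ below.
Lower section ‖ load = 13.21 kΩ.
V_wiper = 22.0 × 13.21/(25.36 + 13.21) = 7.53 V.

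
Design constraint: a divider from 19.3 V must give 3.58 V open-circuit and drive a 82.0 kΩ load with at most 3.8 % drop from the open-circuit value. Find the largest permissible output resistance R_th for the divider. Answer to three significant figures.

R_th ≤ 3.24 kΩ

Loading drop = R_th/(R_th + R_L) ≤ 0.0380, so R_th ≤ R_L · ε/(1−ε) = 82.0 kΩ × 0.0380/0.9620 = 3.24 kΩ.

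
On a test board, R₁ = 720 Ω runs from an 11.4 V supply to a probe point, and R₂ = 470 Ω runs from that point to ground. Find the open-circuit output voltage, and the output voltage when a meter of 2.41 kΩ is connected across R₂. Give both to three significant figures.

Unloaded: 4.50 V; loaded: 4.03 V

Open-circuit: V = 11.4 × 470/(720 + 470) = 4.50 V.
With the load, R₂ becomes R₂‖R_L = 393.3 Ω, so V = 11.4 × 393.3/1113 = 4.03 V.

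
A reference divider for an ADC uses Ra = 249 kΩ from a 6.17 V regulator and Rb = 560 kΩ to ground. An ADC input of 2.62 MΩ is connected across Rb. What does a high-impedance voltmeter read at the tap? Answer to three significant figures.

V_out ≈ 4.01 V

The load sits in parallel with Rb: Rb‖R_L = (560 × 2620) / (560 + 2620) = 461.4 kΩ.
V_out = 6.17 × 461.4 / (249 + 461.4) = 6.17 × 461.4/710.4 = 4.01 V.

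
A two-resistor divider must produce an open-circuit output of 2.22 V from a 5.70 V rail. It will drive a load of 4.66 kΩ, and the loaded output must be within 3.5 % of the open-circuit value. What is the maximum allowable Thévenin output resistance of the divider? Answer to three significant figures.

Loading drop = R_th/(R_th + R_L) ≤ 0.0350, so R_th ≤ R_L · ε/(1−ε) = 4.66 kΩ × 0.0350/0.9650 = 169 Ω.
(Any R1, R2 with R2/(R1+R2) = 0.389 and R1‖R2 ≤ 169 Ω will meet the spec.)

R_th ≤ 169 Ω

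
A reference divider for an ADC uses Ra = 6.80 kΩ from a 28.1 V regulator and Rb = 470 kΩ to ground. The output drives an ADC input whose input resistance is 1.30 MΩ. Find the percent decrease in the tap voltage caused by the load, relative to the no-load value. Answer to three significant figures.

0.513 %

The divider's output (Thévenin) resistance is Ra‖Rb = 6.703 kΩ.
Fractional drop under load = R_th/(R_th + R_L) = 6.703 / (6.703 + 1300) = 0.005130.
So the output falls by 0.513 %.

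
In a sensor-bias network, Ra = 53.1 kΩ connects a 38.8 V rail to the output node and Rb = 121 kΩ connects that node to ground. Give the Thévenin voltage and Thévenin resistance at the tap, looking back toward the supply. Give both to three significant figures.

V_th is the open-circuit tap voltage: 38.8 × 121/(53.1 + 121) = 27.0 V.
With the supply zeroed, Ra and Rb appear in parallel from the tap: R_th = Ra‖Rb = (53.1 × 121)/174.1 = 36.9 kΩ.

V_th = 27.0 V, R_th = 36.9 kΩ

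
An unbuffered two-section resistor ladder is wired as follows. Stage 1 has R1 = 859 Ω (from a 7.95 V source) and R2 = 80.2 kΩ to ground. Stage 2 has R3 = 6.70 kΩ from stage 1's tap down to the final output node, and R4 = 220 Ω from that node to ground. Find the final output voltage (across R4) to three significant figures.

Stage 2 presents R3+R4 = 6920 Ω as a load on stage 1's tap.
Stage 1's lower leg becomes R2‖(R3+R4) = 6370 Ω, so V_mid = 7.95 × 6370/7229 = 7.005 V.
Stage 2 is itself unloaded: V_out = V_mid × R4/(R3+R4) = 7.005 × 220/6920 = 0.223 V.

V_out ≈ 0.223 V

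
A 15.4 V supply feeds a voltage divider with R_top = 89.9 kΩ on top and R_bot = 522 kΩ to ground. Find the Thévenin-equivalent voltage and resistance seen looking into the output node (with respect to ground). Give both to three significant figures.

V_th is the open-circuit tap voltage: 15.4 × 522/(89.9 + 522) = 13.1 V.
With the supply zeroed, R_top and R_bot appear in parallel from the tap: R_th = R_top‖R_bot = (89.9 × 522)/611.9 = 76.7 kΩ.

V_th = 13.1 V, R_th = 76.7 kΩ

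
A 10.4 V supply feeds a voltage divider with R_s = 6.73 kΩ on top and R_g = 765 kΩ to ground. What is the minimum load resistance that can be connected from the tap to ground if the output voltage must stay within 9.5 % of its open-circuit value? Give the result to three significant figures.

R_L(min) ≈ 63.6 kΩ

Output resistance R_th = R_s‖R_g = (6.73 × 765)/771.7 = 6.671 kΩ.
The fractional drop is R_th/(R_th + R_L); requiring this ≤ 0.0950 gives R_L ≥ R_th(1/0.0950 − 1) = 6.671 × 9.526 = 63.6 kΩ.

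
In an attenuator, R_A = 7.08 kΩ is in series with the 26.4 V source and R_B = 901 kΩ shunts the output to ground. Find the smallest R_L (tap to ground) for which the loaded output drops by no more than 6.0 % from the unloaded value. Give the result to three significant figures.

R_L(min) ≈ 110 kΩ

Output resistance R_th = R_A‖R_B = (7.08 × 901)/908.1 = 7.025 kΩ.
The fractional drop is R_th/(R_th + R_L); requiring this ≤ 0.0600 gives R_L ≥ R_th(1/0.0600 − 1) = 7.025 × 15.67 = 110 kΩ.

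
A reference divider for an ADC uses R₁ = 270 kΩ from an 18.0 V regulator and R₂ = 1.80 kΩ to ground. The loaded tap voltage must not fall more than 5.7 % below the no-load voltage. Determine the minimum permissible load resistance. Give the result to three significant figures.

Output resistance R_th = R₁‖R₂ = (270 × 1.80)/271.8 = 1.788 kΩ.
The fractional drop is R_th/(R_th + R_L); requiring this ≤ 0.0570 gives R_L ≥ R_th(1/0.0570 − 1) = 1.788 × 16.54 = 29.6 kΩ.

R_L(min) ≈ 29.6 kΩ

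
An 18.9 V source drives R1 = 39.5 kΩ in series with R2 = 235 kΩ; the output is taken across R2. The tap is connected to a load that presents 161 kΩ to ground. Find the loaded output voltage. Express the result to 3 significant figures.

The load sits in parallel with R2: R2‖R_L = (235 × 161) / (235 + 161) = 95.54 kΩ.
V_out = 18.9 × 95.54 / (39.5 + 95.54) = 18.9 × 95.54/135.0 = 13.4 V.
(Unloaded it would have been 16.2 V.)

V_out ≈ 13.4 V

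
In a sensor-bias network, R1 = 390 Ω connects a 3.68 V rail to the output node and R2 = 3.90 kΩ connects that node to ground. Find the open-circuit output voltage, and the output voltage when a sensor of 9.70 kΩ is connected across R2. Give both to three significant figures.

Open-circuit: V = 3.68 × 3900/(390 + 3900) = 3.35 V.
With the load, R2 becomes R2‖R_L = 2782 Ω, so V = 3.68 × 2782/3172 = 3.23 V.

Unloaded: 3.35 V; loaded: 3.23 V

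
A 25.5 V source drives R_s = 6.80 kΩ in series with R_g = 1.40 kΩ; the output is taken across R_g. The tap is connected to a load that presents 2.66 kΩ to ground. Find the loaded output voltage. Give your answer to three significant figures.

V_out ≈ 3.03 V

The load sits in parallel with R_g: R_g‖R_L = (1.40 × 2.66) / (1.40 + 2.66) = 0.9172 kΩ.
V_out = 25.5 × 0.9172 / (6.80 + 0.9172) = 25.5 × 0.9172/7.717 = 3.03 V.
(Unloaded it would have been 4.35 V.)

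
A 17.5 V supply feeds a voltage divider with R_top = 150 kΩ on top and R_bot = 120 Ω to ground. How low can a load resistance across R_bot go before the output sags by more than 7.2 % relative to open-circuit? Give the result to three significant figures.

R_L(min) ≈ 1.55 kΩ

Output resistance R_th = R_top‖R_bot = (150000 × 120)/150100 = 119.9 Ω.
The fractional drop is R_th/(R_th + R_L); requiring this ≤ 0.0720 gives R_L ≥ R_th(1/0.0720 − 1) = 119.9 × 12.89 = 1.55 kΩ.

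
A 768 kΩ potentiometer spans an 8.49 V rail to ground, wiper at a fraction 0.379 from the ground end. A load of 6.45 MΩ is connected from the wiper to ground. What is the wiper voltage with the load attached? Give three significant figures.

The wiper splits the pot into (1−α)R = 476.9 kΩ above and αR = 291.1 kΩ below.
Lower section ‖ load = 278.5 kΩ.
V_wiper = 8.49 × 278.5/(476.9 + 278.5) = 3.13 V.

V ≈ 3.13 V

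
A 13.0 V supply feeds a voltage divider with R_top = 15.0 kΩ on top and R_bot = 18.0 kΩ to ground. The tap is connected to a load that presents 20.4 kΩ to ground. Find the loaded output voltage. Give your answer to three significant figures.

The load sits in parallel with R_bot: R_bot‖R_L = (18.0 × 20.4) / (18.0 + 20.4) = 9.562 kΩ.
V_out = 13.0 × 9.562 / (15.0 + 9.562) = 13.0 × 9.562/24.56 = 5.06 V.

V_out ≈ 5.06 V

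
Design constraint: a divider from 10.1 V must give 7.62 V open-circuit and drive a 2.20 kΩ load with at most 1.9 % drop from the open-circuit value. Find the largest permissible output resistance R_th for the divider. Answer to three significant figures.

R_th ≤ 42.6 Ω

Loading drop = R_th/(R_th + R_L) ≤ 0.0190, so R_th ≤ R_L · ε/(1−ε) = 2.20 kΩ × 0.0190/0.9810 = 42.6 Ω.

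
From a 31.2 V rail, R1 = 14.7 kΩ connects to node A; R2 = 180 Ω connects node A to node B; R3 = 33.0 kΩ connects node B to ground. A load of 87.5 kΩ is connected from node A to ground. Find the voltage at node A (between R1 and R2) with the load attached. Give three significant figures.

Below node A the series string R2+R3 = 33180 Ω sits in parallel with the 87500 Ω load: 24060 Ω.
V_A = 31.2 × 24060/(14700 + 24060) = 19.4 V.

V ≈ 19.4 V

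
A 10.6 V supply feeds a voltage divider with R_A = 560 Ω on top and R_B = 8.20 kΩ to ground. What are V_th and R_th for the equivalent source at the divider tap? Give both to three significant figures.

V_th = 9.92 V, R_th = 524 Ω

V_th is the open-circuit tap voltage: 10.6 × 8200/(560 + 8200) = 9.92 V.
With the supply zeroed, R_A and R_B appear in parallel from the tap: R_th = R_A‖R_B = (560 × 8200)/8760 = 524 Ω.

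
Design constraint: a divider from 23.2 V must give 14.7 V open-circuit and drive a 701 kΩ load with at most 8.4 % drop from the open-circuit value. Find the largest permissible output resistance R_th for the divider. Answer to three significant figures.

R_th ≤ 64.3 kΩ

Loading drop = R_th/(R_th + R_L) ≤ 0.0840, so R_th ≤ R_L · ε/(1−ε) = 701 kΩ × 0.0840/0.9160 = 64.3 kΩ.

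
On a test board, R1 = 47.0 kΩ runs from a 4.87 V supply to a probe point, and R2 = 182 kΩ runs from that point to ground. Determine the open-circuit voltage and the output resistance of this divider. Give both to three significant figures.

V_th = 3.87 V, R_th = 37.4 kΩ

V_th is the open-circuit tap voltage: 4.87 × 182/(47.0 + 182) = 3.87 V.
With the supply zeroed, R1 and R2 appear in parallel from the tap: R_th = R1‖R2 = (47.0 × 182)/229.0 = 37.4 kΩ.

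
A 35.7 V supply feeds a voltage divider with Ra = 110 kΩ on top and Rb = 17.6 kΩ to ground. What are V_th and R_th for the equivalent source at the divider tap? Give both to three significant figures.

V_th = 4.92 V, R_th = 15.2 kΩ

V_th is the open-circuit tap voltage: 35.7 × 17.6/(110 + 17.6) = 4.92 V.
With the supply zeroed, Ra and Rb appear in parallel from the tap: R_th = Ra‖Rb = (110 × 17.6)/127.6 = 15.2 kΩ.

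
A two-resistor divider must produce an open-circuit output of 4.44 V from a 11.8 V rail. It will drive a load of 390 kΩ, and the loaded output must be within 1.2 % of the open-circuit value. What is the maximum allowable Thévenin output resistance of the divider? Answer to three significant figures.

Loading drop = R_th/(R_th + R_L) ≤ 0.0120, so R_th ≤ R_L · ε/(1−ε) = 390 kΩ × 0.0120/0.9880 = 4.74 kΩ.

R_th ≤ 4.74 kΩ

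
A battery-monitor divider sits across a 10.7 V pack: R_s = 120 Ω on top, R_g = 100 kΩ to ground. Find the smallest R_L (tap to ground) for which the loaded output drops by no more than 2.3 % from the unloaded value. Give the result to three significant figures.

Output resistance R_th = R_s‖R_g = (120 × 100000)/100100 = 119.9 Ω.
The fractional drop is R_th/(R_th + R_L); requiring this ≤ 0.0230 gives R_L ≥ R_th(1/0.0230 − 1) = 119.9 × 42.48 = 5.09 kΩ.

R_L(min) ≈ 5.09 kΩ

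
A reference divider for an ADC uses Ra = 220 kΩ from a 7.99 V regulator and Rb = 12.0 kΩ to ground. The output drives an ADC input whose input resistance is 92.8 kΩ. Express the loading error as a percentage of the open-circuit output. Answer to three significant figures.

10.9 %

The divider's output (Thévenin) resistance is Ra‖Rb = 11.38 kΩ.
Fractional drop under load = R_th/(R_th + R_L) = 11.38 / (11.38 + 92.8) = 0.1092.
So the output falls by 10.9 %.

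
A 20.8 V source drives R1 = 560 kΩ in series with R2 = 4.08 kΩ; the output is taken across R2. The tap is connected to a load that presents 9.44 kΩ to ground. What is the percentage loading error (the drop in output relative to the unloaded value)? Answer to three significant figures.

The divider's output (Thévenin) resistance is R1‖R2 = 4.050 kΩ.
Fractional drop under load = R_th/(R_th + R_L) = 4.050 / (4.050 + 9.44) = 0.3002.
So the output falls by 30.0 %.

30.0 %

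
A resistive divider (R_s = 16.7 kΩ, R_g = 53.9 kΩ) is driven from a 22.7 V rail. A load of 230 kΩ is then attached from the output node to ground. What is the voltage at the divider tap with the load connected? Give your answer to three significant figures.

The load sits in parallel with R_g: R_g‖R_L = (53.9 × 230) / (53.9 + 230) = 43.67 kΩ.
V_out = 22.7 × 43.67 / (16.7 + 43.67) = 22.7 × 43.67/60.37 = 16.4 V.

V_out ≈ 16.4 V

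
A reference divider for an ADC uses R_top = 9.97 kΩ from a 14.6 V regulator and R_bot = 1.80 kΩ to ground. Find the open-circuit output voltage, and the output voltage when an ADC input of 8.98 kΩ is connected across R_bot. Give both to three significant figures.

Open-circuit: V = 14.6 × 1.80/(9.97 + 1.80) = 2.23 V.
With the load, R_bot becomes R_bot‖R_L = 1.499 kΩ, so V = 14.6 × 1.499/11.47 = 1.91 V.

Unloaded: 2.23 V; loaded: 1.91 V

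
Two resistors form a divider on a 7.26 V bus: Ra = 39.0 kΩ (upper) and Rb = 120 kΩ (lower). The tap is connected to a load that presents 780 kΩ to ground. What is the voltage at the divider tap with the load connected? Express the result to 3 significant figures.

V_out ≈ 5.28 V

The load sits in parallel with Rb: Rb‖R_L = (120 × 780) / (120 + 780) = 104.0 kΩ.
V_out = 7.26 × 104.0 / (39.0 + 104.0) = 7.26 × 104.0/143.0 = 5.28 V.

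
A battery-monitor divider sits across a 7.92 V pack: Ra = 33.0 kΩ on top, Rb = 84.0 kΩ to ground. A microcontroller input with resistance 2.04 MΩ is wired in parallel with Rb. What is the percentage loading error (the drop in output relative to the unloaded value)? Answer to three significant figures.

The divider's output (Thévenin) resistance is Ra‖Rb = 23.69 kΩ.
Fractional drop under load = R_th/(R_th + R_L) = 23.69 / (23.69 + 2040) = 0.01148.
So the output falls by 1.15 %.

1.15 %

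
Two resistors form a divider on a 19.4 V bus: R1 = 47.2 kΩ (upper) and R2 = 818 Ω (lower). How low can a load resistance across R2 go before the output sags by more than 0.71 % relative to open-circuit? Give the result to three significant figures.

Output resistance R_th = R1‖R2 = (47200 × 818)/48020 = 804.1 Ω.
The fractional drop is R_th/(R_th + R_L); requiring this ≤ 0.00710 gives R_L ≥ R_th(1/0.00710 − 1) = 804.1 × 139.8 = 112 kΩ.

R_L(min) ≈ 112 kΩ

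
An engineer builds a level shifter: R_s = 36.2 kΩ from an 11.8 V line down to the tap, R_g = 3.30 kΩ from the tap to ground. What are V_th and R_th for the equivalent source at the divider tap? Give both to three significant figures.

V_th = 0.986 V, R_th = 3.02 kΩ

V_th is the open-circuit tap voltage: 11.8 × 3.30/(36.2 + 3.30) = 0.986 V.
With the supply zeroed, R_s and R_g appear in parallel from the tap: R_th = R_s‖R_g = (36.2 × 3.30)/39.50 = 3.02 kΩ.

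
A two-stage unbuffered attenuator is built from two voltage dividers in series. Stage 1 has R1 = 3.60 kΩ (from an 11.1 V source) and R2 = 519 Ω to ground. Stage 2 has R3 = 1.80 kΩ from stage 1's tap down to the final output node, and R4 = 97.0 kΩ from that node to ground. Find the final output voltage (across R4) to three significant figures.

V_out ≈ 1.37 V

Stage 2 presents R3+R4 = 98800 Ω as a load on stage 1's tap.
Stage 1's lower leg becomes R2‖(R3+R4) = 516.3 Ω, so V_mid = 11.1 × 516.3/4116 = 1.392 V.
Stage 2 is itself unloaded: V_out = V_mid × R4/(R3+R4) = 1.392 × 97000/98800 = 1.37 V.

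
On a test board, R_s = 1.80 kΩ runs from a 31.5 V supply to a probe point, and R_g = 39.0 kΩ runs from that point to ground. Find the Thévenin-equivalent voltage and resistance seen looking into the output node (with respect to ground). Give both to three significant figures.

V_th is the open-circuit tap voltage: 31.5 × 39.0/(1.80 + 39.0) = 30.1 V.
With the supply zeroed, R_s and R_g appear in parallel from the tap: R_th = R_s‖R_g = (1.80 × 39.0)/40.80 = 1.72 kΩ.

V_th = 30.1 V, R_th = 1.72 kΩ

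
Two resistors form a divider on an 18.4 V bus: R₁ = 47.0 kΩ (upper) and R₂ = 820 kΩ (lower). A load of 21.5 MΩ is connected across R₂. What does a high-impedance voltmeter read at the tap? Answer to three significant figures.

V_out ≈ 17.4 V

The load sits in parallel with R₂: R₂‖R_L = (820 × 21500) / (820 + 21500) = 789.9 kΩ.
V_out = 18.4 × 789.9 / (47.0 + 789.9) = 18.4 × 789.9/836.9 = 17.4 V.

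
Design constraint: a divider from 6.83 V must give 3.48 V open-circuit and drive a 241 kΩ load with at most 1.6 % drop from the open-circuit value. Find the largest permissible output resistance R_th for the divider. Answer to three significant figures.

R_th ≤ 3.92 kΩ

Loading drop = R_th/(R_th + R_L) ≤ 0.0160, so R_th ≤ R_L · ε/(1−ε) = 241 kΩ × 0.0160/0.9840 = 3.92 kΩ.
(Any R1, R2 with R2/(R1+R2) = 0.510 and R1‖R2 ≤ 3.92 kΩ will meet the spec.)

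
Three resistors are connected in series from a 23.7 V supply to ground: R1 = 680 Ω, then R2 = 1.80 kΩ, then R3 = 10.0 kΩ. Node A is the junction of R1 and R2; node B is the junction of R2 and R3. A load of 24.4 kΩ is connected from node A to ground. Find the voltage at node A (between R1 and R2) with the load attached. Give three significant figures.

Below node A the series string R2+R3 = 11800 Ω sits in parallel with the 24400 Ω load: 7954 Ω.
V_A = 23.7 × 7954/(680 + 7954) = 21.8 V.

V ≈ 21.8 V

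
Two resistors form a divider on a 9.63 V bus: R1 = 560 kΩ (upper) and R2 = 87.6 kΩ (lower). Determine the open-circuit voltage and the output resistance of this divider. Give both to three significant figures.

V_th is the open-circuit tap voltage: 9.63 × 87.6/(560 + 87.6) = 1.30 V.
With the supply zeroed, R1 and R2 appear in parallel from the tap: R_th = R1‖R2 = (560 × 87.6)/647.6 = 75.8 kΩ.

V_th = 1.30 V, R_th = 75.8 kΩ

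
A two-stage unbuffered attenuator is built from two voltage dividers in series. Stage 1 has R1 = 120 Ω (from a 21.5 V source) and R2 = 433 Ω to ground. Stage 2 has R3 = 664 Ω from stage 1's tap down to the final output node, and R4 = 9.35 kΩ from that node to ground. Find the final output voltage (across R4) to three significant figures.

V_out ≈ 15.6 V

Stage 2 presents R3+R4 = 10010 Ω as a load on stage 1's tap.
Stage 1's lower leg becomes R2‖(R3+R4) = 415.1 Ω, so V_mid = 21.5 × 415.1/535.1 = 16.68 V.
Stage 2 is itself unloaded: V_out = V_mid × R4/(R3+R4) = 16.68 × 9350/10010 = 15.6 V.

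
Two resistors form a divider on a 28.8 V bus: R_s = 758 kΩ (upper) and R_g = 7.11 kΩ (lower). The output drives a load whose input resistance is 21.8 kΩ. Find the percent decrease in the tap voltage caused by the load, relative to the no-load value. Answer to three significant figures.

24.4 %

The divider's output (Thévenin) resistance is R_s‖R_g = 7.044 kΩ.
Fractional drop under load = R_th/(R_th + R_L) = 7.044 / (7.044 + 21.8) = 0.2442.
So the output falls by 24.4 %.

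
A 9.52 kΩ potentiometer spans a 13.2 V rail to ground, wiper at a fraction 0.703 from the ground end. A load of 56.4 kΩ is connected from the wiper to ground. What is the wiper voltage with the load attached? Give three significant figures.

The wiper splits the pot into (1−α)R = 2.827 kΩ above and αR = 6.693 kΩ below.
Lower section ‖ load = 5.983 kΩ.
V_wiper = 13.2 × 5.983/(2.827 + 5.983) = 8.96 V.

V ≈ 8.96 V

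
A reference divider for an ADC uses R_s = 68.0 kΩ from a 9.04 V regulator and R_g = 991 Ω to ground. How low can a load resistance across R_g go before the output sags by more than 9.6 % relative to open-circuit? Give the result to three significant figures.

Output resistance R_th = R_s‖R_g = (68000 × 991)/68990 = 976.8 Ω.
The fractional drop is R_th/(R_th + R_L); requiring this ≤ 0.0960 gives R_L ≥ R_th(1/0.0960 − 1) = 976.8 × 9.417 = 9.20 kΩ.

R_L(min) ≈ 9.20 kΩ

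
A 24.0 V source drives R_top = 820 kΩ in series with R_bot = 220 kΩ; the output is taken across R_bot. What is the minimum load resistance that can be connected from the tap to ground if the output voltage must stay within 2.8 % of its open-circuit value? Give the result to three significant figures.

Output resistance R_th = R_top‖R_bot = (820 × 220)/1040 = 173.5 kΩ.
The fractional drop is R_th/(R_th + R_L); requiring this ≤ 0.0280 gives R_L ≥ R_th(1/0.0280 − 1) = 173.5 × 34.71 = 6.02 MΩ.

R_L(min) ≈ 6.02 MΩ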